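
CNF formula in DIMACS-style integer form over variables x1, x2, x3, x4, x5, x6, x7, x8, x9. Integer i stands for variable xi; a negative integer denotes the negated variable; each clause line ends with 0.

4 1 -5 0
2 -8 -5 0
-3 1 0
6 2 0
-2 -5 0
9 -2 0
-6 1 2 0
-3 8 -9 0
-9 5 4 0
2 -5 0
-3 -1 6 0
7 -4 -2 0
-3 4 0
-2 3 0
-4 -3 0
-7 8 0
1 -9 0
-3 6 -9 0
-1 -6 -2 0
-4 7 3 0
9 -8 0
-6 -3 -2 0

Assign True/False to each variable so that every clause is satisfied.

x1=True  x2=False  x3=False  x4=False  x5=False  x6=True  x7=False  x8=False  x9=False

Check each clause:
  1. (x4 || !x5 || x1) — x1 is true.
  2. (x2 || !x8 || !x5) — !x8 is true.
  3. (!x3 || x1) — x1 is true.
  4. (x2 || x6) — x6 is true.
  5. (!x5 || !x2) — !x5 is true.
  6. (x9 || !x2) — !x2 is true.
  7. (x1 || !x6 || x2) — x1 is true.
  8. (!x3 || x8 || !x9) — !x3 is true.
  9. (!x9 || x5 || x4) — !x9 is true.
  10. (x2 || !x5) — !x5 is true.
  11. (x6 || !x3 || !x1) — !x3 is true.
  12. (!x4 || !x2 || x7) — !x4 is true.
  13. (x4 || !x3) — !x3 is true.
  14. (!x2 || x3) — !x2 is true.
  15. (!x4 || !x3) — !x4 is true.
  16. (!x7 || x8) — !x7 is true.
  17. (x1 || !x9) — x1 is true.
  18. (!x9 || !x3 || x6) — !x3 is true.
  19. (!x6 || !x2 || !x1) — !x2 is true.
  20. (!x4 || x3 || x7) — !x4 is true.
  21. (!x8 || x9) — !x8 is true.
  22. (!x3 || !x2 || !x6) — !x3 is true.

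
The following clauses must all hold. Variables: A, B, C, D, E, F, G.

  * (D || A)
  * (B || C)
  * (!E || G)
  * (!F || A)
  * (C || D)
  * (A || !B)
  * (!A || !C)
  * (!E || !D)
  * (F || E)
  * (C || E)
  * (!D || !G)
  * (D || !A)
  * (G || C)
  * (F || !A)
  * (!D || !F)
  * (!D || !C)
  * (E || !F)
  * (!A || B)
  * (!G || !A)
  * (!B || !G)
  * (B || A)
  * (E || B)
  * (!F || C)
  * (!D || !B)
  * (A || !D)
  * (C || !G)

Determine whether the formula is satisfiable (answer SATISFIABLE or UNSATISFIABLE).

UNSATISFIABLE

A = True:
  propagation gives C=False, B=True, D=True; an empty clause results — contradiction.
A = False:
  propagation gives D=True; an empty clause results — contradiction.
Every branch closes, so no satisfying assignment exists.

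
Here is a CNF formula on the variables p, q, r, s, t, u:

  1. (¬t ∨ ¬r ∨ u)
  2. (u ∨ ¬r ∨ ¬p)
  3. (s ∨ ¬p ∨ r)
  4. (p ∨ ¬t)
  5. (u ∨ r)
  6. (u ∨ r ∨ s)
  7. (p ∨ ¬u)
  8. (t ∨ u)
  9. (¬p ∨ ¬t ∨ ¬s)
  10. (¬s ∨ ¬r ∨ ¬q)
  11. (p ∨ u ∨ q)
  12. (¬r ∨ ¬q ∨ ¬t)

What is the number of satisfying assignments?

The models are:
  p=1 q=0 r=0 s=1 t=0 u=1
  p=1 q=0 r=1 s=0 t=0 u=1
  p=1 q=0 r=1 s=0 t=1 u=1
  p=1 q=0 r=1 s=1 t=0 u=1
  p=1 q=1 r=0 s=1 t=0 u=1
  p=1 q=1 r=1 s=0 t=0 u=1
That's 6 in total.

6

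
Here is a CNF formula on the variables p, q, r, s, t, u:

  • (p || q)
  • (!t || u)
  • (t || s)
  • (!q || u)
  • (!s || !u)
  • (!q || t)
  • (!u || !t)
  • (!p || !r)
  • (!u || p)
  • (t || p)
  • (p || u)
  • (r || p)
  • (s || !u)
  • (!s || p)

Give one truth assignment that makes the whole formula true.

p=T, q=F, r=F, s=T, t=F, u=F

Check each clause:
  1. (q || p) — p is true.
  2. (!t || u) — !t is true.
  3. (t || s) — s is true.
  4. (!q || u) — !q is true.
  5. (!s || !u) — !u is true.
  6. (t || !q) — !q is true.
  7. (!u || !t) — !u is true.
  8. (!p || !r) — !r is true.
  9. (!u || p) — p is true.
  10. (p || t) — p is true.
  11. (u || p) — p is true.
  12. (r || p) — p is true.
  13. (!u || s) — !u is true.
  14. (!s || p) — p is true.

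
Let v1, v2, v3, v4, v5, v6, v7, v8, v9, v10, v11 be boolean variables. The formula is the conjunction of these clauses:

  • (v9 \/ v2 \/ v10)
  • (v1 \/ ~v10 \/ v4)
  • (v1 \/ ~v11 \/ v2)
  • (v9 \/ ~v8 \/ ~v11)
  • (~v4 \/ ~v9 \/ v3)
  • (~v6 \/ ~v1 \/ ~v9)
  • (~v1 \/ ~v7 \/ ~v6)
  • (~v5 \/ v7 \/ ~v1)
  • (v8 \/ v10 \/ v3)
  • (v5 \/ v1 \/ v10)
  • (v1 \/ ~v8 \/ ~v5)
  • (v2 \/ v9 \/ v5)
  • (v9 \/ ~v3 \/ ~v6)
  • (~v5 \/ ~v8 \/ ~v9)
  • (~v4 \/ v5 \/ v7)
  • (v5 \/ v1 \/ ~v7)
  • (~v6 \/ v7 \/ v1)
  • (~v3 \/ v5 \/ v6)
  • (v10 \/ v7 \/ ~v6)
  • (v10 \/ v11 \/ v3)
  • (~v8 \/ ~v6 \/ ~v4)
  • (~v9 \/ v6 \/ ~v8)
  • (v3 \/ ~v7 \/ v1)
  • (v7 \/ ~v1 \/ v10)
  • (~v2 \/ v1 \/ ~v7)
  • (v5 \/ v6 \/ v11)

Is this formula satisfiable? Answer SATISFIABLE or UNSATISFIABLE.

SATISFIABLE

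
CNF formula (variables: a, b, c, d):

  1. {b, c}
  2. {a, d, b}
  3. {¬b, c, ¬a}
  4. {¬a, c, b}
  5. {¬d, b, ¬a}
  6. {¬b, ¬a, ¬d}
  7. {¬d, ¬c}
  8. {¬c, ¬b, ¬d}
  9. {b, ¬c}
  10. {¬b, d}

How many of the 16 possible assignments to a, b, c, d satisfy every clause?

Satisfying assignments:
  a=0 b=1 c=0 d=1
That's 1 in total.

1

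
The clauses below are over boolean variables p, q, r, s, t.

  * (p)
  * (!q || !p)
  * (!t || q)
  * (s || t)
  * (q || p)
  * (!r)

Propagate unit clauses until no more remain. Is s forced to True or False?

True

Unit clause (p) sets p = True.
(!p || !q) with p = True leaves only !q, so q = False.
(q || !t) with q = False leaves only !t, so t = False.
(s || t) with t = False leaves only s, so s = True.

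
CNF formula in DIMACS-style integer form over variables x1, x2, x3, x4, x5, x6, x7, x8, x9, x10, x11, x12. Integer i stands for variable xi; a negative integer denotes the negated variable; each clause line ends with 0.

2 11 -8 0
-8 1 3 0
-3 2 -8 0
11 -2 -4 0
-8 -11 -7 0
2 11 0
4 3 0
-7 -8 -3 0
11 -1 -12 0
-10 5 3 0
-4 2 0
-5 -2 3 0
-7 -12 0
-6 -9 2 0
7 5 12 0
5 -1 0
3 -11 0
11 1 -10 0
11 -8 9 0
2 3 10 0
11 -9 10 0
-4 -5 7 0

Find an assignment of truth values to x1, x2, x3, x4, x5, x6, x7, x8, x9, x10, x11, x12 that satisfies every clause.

Branch on x1: take x1 = True.
  then x5 is forced to True.
Branch on x2: take x2 = True.
  then x3 is forced to True.
Set x4 = False and propagate.
For the remaining variables, x6 = True, x7 = False, x8 = True, x9 = True, x10 = False, x11 = True, x12 = False works.

x1=T  x2=T  x3=T  x4=F  x5=T  x6=T  x7=F  x8=T  x9=T  x10=F  x11=T  x12=F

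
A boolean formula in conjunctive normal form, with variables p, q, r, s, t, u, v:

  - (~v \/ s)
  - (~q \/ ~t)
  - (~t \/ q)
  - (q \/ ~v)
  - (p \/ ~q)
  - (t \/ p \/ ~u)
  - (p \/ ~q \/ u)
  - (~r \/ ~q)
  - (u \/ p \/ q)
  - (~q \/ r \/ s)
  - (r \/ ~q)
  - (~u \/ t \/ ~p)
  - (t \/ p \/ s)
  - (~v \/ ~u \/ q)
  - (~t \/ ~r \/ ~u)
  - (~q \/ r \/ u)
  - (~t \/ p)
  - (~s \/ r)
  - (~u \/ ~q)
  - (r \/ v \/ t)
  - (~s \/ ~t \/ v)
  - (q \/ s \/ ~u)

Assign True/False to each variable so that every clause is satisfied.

p=1, q=0, r=1, s=1, t=0, u=0, v=0

Set p = True and propagate.
Branch on q: take q = False.
  then t is forced to False.
  then v is forced to False.
  then u is forced to False.
  then r is forced to True.
s is now unconstrained; take s = True.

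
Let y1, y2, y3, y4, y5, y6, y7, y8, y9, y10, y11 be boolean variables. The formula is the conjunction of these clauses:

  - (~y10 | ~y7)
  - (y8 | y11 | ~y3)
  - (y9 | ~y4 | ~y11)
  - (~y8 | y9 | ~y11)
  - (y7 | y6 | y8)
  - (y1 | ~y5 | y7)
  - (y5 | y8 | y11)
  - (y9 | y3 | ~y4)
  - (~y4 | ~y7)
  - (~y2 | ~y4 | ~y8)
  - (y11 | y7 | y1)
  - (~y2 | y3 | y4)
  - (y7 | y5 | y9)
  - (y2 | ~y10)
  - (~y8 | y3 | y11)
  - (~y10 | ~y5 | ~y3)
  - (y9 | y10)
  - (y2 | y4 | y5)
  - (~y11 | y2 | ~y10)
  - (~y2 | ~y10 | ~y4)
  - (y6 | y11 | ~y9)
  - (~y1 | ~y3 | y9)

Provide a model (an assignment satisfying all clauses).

y6 occurs only positively in the remaining clauses — set y6 = True.
Try y1 = True.
Try y2 = False.
  then y10 is forced to False.
  then y9 is forced to True.
Branch on y3: take y3 = True.
For the remaining variables, y4 = False, y5 = True, y7 = True, y8 = False, y11 = True works.

y1=T, y2=F, y3=T, y4=F, y5=T, y6=T, y7=T, y8=F, y9=T, y10=F, y11=T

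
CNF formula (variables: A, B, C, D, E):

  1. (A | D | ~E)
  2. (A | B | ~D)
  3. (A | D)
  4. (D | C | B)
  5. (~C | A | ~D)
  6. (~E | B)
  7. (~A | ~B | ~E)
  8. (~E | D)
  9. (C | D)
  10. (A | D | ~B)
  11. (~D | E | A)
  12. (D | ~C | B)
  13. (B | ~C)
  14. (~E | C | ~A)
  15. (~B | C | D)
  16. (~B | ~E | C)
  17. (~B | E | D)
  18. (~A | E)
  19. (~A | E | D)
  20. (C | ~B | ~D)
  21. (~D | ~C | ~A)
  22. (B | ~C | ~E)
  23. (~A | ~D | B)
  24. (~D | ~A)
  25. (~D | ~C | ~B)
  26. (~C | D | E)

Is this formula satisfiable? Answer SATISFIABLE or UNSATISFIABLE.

UNSATISFIABLE

D = True:
  propagation gives A=False, B=True, C=False; an empty clause results — contradiction.
D = False:
  propagation gives A=True, E=False; an empty clause results — contradiction.
Every branch closes, so no satisfying assignment exists.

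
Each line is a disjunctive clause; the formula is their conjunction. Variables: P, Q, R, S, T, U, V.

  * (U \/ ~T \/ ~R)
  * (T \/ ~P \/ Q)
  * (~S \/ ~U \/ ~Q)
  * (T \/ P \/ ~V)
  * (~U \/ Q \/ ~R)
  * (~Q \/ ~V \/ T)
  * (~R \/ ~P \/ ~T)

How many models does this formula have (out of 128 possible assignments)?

Split on T, then Q.
  T=1, Q=1: V free; 7 ways for (P,R,S,U) × 2^1 = 14.
  T=1, Q=0: forces R=0; P, S, U, V free → 2^4 = 16.
  T=0, Q=1: P, R free; 3 ways for (S,U,V) × 2^2 = 12.
  T=0, Q=0: S free; 3 ways for (P,R,U,V) × 2^1 = 6.
Total: 14 + 16 + 12 + 6 = 48.

48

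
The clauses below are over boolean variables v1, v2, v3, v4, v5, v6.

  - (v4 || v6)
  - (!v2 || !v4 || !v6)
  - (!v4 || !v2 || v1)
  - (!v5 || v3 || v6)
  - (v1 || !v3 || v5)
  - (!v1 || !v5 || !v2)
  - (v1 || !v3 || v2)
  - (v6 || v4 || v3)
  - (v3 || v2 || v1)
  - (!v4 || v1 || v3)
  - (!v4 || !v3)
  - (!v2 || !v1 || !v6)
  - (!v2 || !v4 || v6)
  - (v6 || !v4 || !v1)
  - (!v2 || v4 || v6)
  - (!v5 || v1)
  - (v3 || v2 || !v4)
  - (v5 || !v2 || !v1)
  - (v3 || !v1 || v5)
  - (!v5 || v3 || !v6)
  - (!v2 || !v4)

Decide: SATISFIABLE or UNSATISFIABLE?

SATISFIABLE

Try v1 = True.
The remaining clauses are satisfied by v2 = False, v3 = True, v4 = False, v5 = False, v6 = True.
So v1=True, v2=False, v3=True, v4=False, v5=False, v6=True is a satisfying assignment.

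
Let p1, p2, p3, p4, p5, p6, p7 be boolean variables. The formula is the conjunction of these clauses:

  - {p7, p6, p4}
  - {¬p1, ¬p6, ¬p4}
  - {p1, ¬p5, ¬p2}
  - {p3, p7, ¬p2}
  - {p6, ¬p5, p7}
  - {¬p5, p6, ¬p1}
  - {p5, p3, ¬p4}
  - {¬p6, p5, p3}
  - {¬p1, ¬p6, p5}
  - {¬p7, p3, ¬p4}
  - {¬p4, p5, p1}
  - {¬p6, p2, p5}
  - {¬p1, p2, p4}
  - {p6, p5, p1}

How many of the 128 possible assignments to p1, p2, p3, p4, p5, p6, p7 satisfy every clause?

21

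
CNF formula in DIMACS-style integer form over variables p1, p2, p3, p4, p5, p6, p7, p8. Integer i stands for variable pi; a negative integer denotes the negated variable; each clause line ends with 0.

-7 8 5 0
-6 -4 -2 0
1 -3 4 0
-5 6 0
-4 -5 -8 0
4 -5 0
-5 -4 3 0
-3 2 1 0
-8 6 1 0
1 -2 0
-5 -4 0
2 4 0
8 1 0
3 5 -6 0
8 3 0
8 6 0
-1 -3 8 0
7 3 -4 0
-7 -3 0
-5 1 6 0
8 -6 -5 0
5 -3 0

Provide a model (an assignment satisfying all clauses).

p1 = T  p2 = T  p3 = F  p4 = T  p5 = F  p6 = F  p7 = T  p8 = T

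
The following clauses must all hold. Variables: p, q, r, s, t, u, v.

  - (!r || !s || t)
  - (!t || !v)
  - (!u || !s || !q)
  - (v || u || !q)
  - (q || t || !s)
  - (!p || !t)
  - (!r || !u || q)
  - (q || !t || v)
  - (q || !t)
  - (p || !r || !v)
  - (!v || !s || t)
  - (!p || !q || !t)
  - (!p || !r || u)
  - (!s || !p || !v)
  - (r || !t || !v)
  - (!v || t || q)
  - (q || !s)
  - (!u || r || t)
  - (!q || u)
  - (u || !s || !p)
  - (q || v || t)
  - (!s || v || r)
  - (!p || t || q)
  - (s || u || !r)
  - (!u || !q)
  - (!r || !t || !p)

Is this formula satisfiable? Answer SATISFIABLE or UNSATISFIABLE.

t = True:
  propagation gives v=False, p=False, q=True, u=True; an empty clause results — contradiction.
t = False:
  q = True:
    propagation gives u=True; an empty clause results — contradiction.
  q = False:
    propagation gives s=False, v=False; an empty clause results — contradiction.
Every branch closes, so no satisfying assignment exists.

UNSATISFIABLE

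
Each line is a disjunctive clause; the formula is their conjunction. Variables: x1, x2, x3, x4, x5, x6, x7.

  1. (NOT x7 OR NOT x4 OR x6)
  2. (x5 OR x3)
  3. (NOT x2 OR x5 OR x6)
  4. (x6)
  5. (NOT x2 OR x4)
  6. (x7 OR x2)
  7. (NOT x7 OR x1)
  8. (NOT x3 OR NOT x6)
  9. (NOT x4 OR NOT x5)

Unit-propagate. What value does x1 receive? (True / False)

True

Unit clause (x6) sets x6 = True.
(NOT x6 OR NOT x3) with x6 = True leaves only NOT x3, so x3 = False.
(x5 OR x3): since x3 = False, the clause reduces to (x5). x5 = True.
(NOT x5 OR NOT x4) with x5 = True leaves only NOT x4, so x4 = False.
From (NOT x2 OR x4) and x4 = False: x2 = False.
(x7 OR x2) with x2 = False leaves only x7, so x7 = True.
From (x1 OR NOT x7) and x7 = True: x1 = True.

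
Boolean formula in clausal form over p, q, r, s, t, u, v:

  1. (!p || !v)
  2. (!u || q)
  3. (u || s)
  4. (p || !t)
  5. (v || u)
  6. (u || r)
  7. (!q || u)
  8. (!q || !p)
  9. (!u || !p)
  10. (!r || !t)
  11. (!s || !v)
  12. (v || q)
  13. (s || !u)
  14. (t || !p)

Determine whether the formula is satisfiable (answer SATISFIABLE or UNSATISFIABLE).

Set p = False and propagate.
  then t is forced to False.
Set q = True and propagate.
  then u is forced to True.
  then s is forced to True.
  then v is forced to False.
r is now unconstrained; take r = False.
Every clause has at least one true literal under this assignment.
So p=False, q=True, r=False, s=True, t=False, u=True, v=False is a satisfying assignment.

SATISFIABLE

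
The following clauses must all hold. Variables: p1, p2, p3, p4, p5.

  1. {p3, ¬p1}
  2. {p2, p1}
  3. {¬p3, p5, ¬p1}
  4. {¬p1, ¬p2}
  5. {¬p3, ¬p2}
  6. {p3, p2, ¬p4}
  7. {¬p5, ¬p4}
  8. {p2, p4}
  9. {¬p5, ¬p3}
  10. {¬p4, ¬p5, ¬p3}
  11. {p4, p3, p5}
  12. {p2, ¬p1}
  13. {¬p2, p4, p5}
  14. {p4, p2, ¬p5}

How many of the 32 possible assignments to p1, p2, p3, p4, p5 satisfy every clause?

2

The models are:
  p1=0 p2=1 p3=0 p4=0 p5=1
  p1=0 p2=1 p3=0 p4=1 p5=0
That's 2 in total.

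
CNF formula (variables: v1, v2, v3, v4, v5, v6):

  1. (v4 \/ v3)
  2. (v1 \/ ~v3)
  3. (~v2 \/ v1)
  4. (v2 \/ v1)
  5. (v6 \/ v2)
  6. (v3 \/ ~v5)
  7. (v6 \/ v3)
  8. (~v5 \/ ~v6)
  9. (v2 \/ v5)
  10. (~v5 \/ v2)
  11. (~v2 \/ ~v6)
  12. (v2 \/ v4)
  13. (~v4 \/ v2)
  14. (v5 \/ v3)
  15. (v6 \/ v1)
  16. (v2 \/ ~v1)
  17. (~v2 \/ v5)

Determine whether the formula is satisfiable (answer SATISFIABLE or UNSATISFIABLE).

SATISFIABLE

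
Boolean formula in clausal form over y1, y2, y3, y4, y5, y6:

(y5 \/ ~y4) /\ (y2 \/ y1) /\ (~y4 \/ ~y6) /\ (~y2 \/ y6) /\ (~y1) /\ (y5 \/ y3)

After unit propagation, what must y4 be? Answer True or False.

False

Unit clause (~y1) sets y1 = False.
(y1 \/ y2): since y1 = False, the clause reduces to (y2). y2 = True.
In (y6 \/ ~y2), ~y2 is now false; y6 must hold, so y6 = True.
(~y4 \/ ~y6): since y6 = True, the clause reduces to (~y4). y4 = False.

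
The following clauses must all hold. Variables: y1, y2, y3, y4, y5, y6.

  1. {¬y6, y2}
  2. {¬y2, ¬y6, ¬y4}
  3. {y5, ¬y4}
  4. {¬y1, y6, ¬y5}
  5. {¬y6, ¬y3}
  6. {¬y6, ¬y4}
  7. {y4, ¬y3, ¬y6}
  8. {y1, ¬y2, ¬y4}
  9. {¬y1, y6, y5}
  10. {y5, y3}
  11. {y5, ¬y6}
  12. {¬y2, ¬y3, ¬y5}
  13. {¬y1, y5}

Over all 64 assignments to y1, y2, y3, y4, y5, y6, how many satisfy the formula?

Case analysis on y6 and y5:
  y6=T, y5=T: remaining (y1,y2,y3,y4) ∈ {(F,T,F,F); (T,T,F,F)} — 2.
  y6=T, y5=F: a clause becomes empty — 0.
  y6=F, y5=T: 5 of the 16 assignments to (y1,y2,y3,y4) work.
  y6=F, y5=F: remaining (y1,y2,y3,y4) ∈ {(F,F,T,F); (F,T,T,F)} — 2.
Total: 2 + 0 + 5 + 2 = 9.

9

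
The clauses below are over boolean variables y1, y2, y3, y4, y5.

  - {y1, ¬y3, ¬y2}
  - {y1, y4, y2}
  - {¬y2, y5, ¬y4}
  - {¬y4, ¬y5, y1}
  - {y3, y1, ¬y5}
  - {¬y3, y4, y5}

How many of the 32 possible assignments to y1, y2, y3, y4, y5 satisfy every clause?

15

Case analysis on y1 and y4:
  y1=T, y4=T: y3 free; 3 ways for (y2,y5) × 2^1 = 6.
  y1=T, y4=F: y2 free; 3 ways for (y3,y5) × 2^1 = 6.
  y1=F, y4=T: remaining (y2,y3,y5) ∈ {(F,F,F); (F,T,F)} — 2.
  y1=F, y4=F: remaining (y2,y3,y5) ∈ {(T,F,F)} — 1.
Total: 6 + 6 + 2 + 1 = 15.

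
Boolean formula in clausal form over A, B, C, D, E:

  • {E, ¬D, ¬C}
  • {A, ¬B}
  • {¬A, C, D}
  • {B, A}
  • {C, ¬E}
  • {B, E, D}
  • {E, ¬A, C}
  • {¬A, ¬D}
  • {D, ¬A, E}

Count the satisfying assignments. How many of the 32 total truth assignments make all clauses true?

The models are:
  A=T B=F C=T D=F E=T
  A=T B=T C=T D=F E=T
Count: 2.

2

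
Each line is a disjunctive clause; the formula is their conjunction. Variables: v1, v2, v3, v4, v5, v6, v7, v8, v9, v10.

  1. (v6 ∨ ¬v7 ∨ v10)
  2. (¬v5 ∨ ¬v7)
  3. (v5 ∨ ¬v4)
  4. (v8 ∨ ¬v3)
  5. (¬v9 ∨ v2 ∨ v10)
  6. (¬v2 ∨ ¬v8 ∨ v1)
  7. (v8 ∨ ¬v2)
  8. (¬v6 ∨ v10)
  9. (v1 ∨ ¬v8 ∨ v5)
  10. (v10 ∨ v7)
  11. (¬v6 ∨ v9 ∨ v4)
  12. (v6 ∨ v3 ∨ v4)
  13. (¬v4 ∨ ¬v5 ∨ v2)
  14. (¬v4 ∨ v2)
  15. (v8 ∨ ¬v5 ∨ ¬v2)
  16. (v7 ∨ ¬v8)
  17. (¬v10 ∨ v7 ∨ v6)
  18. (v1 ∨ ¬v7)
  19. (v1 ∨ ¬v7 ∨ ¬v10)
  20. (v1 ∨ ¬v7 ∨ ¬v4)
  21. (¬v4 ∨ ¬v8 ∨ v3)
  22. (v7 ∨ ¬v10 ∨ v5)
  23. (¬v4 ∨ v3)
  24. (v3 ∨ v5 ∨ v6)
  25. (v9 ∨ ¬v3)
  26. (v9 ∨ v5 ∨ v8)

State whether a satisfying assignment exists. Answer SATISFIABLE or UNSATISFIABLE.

SATISFIABLE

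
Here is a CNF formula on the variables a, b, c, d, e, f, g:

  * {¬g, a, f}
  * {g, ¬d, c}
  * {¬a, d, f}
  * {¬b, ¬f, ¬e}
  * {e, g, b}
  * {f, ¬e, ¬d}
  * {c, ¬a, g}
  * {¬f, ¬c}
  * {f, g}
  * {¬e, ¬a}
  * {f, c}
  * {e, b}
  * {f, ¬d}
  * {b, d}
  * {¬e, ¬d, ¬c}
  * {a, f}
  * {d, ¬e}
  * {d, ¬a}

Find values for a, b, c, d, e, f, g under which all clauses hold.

a=False  b=False  c=False  d=True  e=True  f=True  g=True

Set a = False and propagate.
  then f is forced to True.
  then c is forced to False.
Try b = False.
  then e is forced to True.
  then d is forced to True.
  then g is forced to True.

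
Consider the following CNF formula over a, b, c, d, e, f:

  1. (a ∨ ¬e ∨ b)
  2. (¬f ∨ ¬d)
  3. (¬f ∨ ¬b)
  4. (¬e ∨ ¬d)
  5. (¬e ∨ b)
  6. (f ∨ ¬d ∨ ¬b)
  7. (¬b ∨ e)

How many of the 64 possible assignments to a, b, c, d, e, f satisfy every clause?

16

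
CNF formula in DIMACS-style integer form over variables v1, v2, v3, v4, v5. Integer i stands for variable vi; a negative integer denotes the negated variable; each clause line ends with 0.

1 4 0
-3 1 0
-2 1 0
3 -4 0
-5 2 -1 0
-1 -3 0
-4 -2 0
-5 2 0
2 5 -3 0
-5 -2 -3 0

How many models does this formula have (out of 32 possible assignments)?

3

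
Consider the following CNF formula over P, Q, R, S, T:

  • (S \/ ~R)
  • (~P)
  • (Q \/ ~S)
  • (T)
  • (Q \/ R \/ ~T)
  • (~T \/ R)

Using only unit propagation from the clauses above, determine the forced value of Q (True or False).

True

(~P) is a unit clause: P = False.
Unit clause (T) sets T = True.
In (R \/ ~T), ~T is now false; R must hold, so R = True.
From (~R \/ S) and R = True: S = True.
(~S \/ Q) with S = True leaves only Q, so Q = True.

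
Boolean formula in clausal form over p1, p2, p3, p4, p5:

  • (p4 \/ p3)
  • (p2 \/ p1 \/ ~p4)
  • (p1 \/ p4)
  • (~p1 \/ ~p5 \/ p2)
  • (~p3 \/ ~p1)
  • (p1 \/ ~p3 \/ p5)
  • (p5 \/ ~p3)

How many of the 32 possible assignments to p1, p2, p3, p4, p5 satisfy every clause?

The models are:
  p1=F p2=T p3=F p4=T p5=F
  p1=F p2=T p3=F p4=T p5=T
  p1=F p2=T p3=T p4=T p5=T
  p1=T p2=F p3=F p4=T p5=F
  p1=T p2=T p3=F p4=T p5=F
  p1=T p2=T p3=F p4=T p5=T
Count: 6.

6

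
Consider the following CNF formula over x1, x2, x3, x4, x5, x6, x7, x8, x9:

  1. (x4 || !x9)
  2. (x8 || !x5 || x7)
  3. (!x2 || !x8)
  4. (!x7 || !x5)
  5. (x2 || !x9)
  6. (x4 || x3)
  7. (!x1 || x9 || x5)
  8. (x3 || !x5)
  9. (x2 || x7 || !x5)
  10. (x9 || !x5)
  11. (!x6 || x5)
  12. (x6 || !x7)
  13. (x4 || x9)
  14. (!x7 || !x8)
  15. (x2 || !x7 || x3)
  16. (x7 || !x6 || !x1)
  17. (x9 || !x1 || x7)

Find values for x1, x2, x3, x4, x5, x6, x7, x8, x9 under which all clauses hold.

x1=F, x2=F, x3=T, x4=T, x5=F, x6=F, x7=F, x8=F, x9=F

Pure literal: x1 appears only negated; assign x1 = False.
x3 occurs only positively in the remaining clauses — set x3 = True.
Branch on x2: take x2 = False.
  then x9 is forced to False.
  then x5 is forced to False.
  then x6 is forced to False.
  then x7 is forced to False.
  then x4 is forced to True.
x8 is now unconstrained; take x8 = False.
Every clause has at least one true literal under this assignment.
Check each clause:
  1. (x4 || !x9) — x4 is true.
  2. (x7 || x8 || !x5) — !x5 is true.
  3. (!x2 || !x8) — !x8 is true.
  4. (!x5 || !x7) — !x7 is true.
  5. (x2 || !x9) — !x9 is true.
  6. (x4 || x3) — x3 is true.
  7. (x9 || !x1 || x5) — !x1 is true.
  8. (!x5 || x3) — x3 is true.
  9. (!x5 || x7 || x2) — !x5 is true.
  10. (x9 || !x5) — !x5 is true.
  11. (!x6 || x5) — !x6 is true.
  12. (x6 || !x7) — !x7 is true.
  13. (x4 || x9) — x4 is true.
  14. (!x7 || !x8) — !x8 is true.
  15. (!x7 || x3 || x2) — !x7 is true.
  16. (x7 || !x6 || !x1) — !x6 is true.
  17. (x9 || !x1 || x7) — !x1 is true.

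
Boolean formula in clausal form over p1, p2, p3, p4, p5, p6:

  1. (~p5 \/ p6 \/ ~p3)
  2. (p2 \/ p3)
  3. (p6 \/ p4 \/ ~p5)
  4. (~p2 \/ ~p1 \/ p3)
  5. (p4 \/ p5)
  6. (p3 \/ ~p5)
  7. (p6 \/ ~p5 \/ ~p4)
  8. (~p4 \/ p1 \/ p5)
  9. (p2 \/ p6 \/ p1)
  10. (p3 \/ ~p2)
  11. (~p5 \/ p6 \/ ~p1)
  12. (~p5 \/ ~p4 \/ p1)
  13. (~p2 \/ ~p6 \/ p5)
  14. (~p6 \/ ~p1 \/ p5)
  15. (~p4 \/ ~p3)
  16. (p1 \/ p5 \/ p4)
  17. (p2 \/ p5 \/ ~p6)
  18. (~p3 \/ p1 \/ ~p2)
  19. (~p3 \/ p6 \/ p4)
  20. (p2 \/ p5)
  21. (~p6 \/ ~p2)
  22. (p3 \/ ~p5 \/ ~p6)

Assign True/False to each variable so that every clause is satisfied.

Try p1 = False.
Branch on p2: take p2 = False.
  then p3 is forced to True.
  then p6 is forced to True.
  then p4 is forced to False.
  then p5 is forced to True.
Check each clause:
  1. (p6 \/ ~p5 \/ ~p3) — p6 is true.
  2. (p2 \/ p3) — p3 is true.
  3. (p4 \/ p6 \/ ~p5) — p6 is true.
  4. (p3 \/ ~p2 \/ ~p1) — p3 is true.
  5. (p5 \/ p4) — p5 is true.
  6. (~p5 \/ p3) — p3 is true.
  7. (~p5 \/ p6 \/ ~p4) — ~p4 is true.
  8. (p1 \/ p5 \/ ~p4) — ~p4 is true.
  9. (p6 \/ p1 \/ p2) — p6 is true.
  10. (~p2 \/ p3) — p3 is true.
  11. (~p1 \/ p6 \/ ~p5) — ~p1 is true.
  12. (~p4 \/ p1 \/ ~p5) — ~p4 is true.
  13. (p5 \/ ~p6 \/ ~p2) — p5 is true.
  14. (~p6 \/ p5 \/ ~p1) — p5 is true.
  15. (~p3 \/ ~p4) — ~p4 is true.
  16. (p5 \/ p1 \/ p4) — p5 is true.
  17. (p5 \/ p2 \/ ~p6) — p5 is true.
  18. (~p2 \/ p1 \/ ~p3) — ~p2 is true.
  19. (p4 \/ ~p3 \/ p6) — p6 is true.
  20. (p2 \/ p5) — p5 is true.
  21. (~p2 \/ ~p6) — ~p2 is true.
  22. (p3 \/ ~p5 \/ ~p6) — p3 is true.

p1=False, p2=False, p3=True, p4=False, p5=True, p6=True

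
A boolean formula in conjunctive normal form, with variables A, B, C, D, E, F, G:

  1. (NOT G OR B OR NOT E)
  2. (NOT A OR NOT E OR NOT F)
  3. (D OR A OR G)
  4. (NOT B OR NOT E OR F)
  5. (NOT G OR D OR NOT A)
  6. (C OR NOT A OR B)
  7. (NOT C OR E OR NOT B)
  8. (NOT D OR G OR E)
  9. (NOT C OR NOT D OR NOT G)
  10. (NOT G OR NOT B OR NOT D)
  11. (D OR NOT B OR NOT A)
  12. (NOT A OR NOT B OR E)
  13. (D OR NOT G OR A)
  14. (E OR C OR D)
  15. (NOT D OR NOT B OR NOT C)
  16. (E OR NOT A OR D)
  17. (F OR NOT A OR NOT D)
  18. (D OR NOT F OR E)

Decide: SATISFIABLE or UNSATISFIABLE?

SATISFIABLE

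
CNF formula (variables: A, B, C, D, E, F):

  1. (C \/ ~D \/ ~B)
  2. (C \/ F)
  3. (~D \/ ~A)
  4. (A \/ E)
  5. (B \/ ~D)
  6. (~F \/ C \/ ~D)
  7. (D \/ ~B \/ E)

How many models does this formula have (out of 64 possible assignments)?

Split on D, then B.
  D=1, B=1: remaining (A,C,E,F) ∈ {(0,1,1,0); (0,1,1,1)} — 2.
  D=1, B=0: a clause becomes empty — 0.
  D=0, B=1: A free; 3 ways for (C,E,F) × 2^1 = 6.
  D=0, B=0: 9 of the 16 assignments to (A,C,E,F) work.
Total: 2 + 0 + 6 + 9 = 17.

17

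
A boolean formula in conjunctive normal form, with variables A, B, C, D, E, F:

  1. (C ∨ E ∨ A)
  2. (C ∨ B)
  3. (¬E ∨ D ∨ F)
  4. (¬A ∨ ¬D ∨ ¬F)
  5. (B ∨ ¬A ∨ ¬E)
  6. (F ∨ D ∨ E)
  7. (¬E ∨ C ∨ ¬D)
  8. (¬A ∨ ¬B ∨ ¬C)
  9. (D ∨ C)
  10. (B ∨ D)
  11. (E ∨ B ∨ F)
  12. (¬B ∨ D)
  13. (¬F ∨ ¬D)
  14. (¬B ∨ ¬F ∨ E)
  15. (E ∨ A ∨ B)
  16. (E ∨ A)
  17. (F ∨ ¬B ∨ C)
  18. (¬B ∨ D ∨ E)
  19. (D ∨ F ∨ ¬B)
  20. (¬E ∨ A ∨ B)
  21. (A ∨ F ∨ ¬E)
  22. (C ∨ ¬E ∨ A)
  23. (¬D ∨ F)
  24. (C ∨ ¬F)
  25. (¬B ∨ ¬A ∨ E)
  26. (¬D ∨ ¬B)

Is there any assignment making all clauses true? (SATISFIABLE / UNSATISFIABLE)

UNSATISFIABLE

B = True:
  propagation gives D=True; an empty clause results — contradiction.
B = False:
  propagation gives C=True, D=True, F=False; an empty clause results — contradiction.
Every branch closes, so no satisfying assignment exists.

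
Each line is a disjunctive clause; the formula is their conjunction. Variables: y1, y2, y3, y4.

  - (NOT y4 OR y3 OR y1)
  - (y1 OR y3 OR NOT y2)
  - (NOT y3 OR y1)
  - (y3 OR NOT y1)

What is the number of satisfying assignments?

5

Satisfying assignments:
  y1=F y2=F y3=F y4=F
  y1=T y2=F y3=T y4=F
  y1=T y2=F y3=T y4=T
  y1=T y2=T y3=T y4=F
  y1=T y2=T y3=T y4=T
Count: 5.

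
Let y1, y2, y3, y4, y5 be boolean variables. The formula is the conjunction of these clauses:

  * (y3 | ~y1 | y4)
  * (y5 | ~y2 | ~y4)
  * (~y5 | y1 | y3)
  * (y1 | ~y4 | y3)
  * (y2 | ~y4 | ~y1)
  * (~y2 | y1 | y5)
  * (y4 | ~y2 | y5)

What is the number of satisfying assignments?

12

Split on y1, then y4.
  y1=1, y4=1: remaining (y2,y3,y5) ∈ {(1,0,1); (1,1,1)} — 2.
  y1=1, y4=0: remaining (y2,y3,y5) ∈ {(0,1,0); (0,1,1); (1,1,1)} — 3.
  y1=0, y4=1: remaining (y2,y3,y5) ∈ {(0,1,0); (0,1,1); (1,1,1)} — 3.
  y1=0, y4=0: remaining (y2,y3,y5) ∈ {(0,0,0); (0,1,0); (0,1,1); (1,1,1)} — 4.
Total: 2 + 3 + 3 + 4 = 12.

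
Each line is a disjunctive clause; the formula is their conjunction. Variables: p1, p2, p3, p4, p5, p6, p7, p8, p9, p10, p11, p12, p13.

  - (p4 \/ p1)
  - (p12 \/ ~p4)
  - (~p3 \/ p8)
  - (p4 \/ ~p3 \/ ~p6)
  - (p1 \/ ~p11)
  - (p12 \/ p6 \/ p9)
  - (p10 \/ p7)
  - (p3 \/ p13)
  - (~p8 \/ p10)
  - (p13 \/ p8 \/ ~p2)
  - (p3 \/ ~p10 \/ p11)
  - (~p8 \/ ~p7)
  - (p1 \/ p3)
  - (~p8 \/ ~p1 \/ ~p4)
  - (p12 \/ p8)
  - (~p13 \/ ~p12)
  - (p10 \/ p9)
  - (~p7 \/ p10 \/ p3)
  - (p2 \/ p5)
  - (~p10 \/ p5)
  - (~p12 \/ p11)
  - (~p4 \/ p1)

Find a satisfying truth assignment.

p5 occurs only positively in the remaining clauses — set p5 = True.
Branch on p1: take p1 = True.
Set p2 = True and propagate.
The remaining clauses are satisfied by p3 = True, p4 = False, p6 = False, p7 = False, p8 = True, p9 = False, p10 = True, p11 = True, p12 = True, p13 = False.
Every clause has at least one true literal under this assignment.

p1 = True, p2 = True, p3 = True, p4 = False, p5 = True, p6 = False, p7 = False, p8 = True, p9 = False, p10 = True, p11 = True, p12 = True, p13 = False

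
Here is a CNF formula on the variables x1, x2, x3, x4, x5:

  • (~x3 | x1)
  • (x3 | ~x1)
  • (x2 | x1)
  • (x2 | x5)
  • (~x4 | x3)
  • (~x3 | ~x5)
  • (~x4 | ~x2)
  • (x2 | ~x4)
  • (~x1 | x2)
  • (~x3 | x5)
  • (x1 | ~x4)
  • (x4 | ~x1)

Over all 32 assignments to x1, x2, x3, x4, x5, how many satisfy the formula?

2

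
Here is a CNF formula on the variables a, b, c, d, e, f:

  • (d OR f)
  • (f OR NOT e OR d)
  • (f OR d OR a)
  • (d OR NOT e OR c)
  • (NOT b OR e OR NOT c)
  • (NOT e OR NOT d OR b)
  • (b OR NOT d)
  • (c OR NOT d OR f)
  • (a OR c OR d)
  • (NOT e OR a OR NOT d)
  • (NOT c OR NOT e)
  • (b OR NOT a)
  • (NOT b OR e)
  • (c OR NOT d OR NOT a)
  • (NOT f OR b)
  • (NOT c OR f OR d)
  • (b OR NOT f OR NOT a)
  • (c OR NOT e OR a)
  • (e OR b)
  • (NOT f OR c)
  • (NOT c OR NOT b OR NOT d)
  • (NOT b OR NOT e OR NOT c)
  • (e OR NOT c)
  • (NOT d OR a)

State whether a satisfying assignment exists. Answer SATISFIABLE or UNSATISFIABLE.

d = True:
  propagation gives b=True, e=True, a=True, c=False; an empty clause results — contradiction.
d = False:
  propagation gives f=True, b=True, e=True, c=True; an empty clause results — contradiction.
Every branch closes, so no satisfying assignment exists.

UNSATISFIABLE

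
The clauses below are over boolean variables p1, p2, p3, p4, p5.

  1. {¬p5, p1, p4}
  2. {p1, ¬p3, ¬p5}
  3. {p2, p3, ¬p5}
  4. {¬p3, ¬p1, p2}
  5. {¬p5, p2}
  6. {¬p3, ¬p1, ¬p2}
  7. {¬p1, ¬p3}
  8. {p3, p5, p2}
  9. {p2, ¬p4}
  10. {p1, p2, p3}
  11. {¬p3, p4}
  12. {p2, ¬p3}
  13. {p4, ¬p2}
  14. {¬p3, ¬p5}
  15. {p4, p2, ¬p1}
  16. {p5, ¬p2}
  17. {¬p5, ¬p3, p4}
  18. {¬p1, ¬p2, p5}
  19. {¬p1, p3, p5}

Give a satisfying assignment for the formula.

p1=True, p2=True, p3=False, p4=True, p5=True

Set p1 = True and propagate.
  then p3 is forced to False.
  then p5 is forced to True.
  then p2 is forced to True.
  then p4 is forced to True.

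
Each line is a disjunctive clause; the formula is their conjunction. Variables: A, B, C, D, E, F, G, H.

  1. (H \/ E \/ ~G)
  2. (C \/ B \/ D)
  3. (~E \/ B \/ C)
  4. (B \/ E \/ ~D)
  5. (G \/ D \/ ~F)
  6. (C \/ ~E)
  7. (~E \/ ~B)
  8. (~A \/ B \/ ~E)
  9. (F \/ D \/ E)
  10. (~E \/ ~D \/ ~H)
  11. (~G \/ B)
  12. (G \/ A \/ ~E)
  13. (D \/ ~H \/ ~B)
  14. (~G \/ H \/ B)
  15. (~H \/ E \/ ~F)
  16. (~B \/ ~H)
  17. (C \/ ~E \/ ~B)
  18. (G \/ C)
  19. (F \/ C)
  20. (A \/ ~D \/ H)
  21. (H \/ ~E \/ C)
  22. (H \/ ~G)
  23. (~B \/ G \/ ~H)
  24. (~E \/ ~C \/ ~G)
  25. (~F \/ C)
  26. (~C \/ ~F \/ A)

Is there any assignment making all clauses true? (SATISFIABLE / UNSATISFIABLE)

SATISFIABLE

Branch on A: take A = True.
For the remaining variables, B = True, C = True, D = True, E = False, F = True, G = False, H = False works.
So A=T, B=T, C=T, D=T, E=F, F=T, G=F, H=F is a satisfying assignment.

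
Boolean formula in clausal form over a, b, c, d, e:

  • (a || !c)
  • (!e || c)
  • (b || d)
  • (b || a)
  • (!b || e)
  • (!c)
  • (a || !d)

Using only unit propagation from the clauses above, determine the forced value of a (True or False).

True

(!c) stands alone — c = False.
In (c || !e), c is now false; !e must hold, so e = False.
(!b || e) with e = False leaves only !b, so b = False.
From (b || d) and b = False: d = True.
In (b || a), b is now false; a must hold, so a = True.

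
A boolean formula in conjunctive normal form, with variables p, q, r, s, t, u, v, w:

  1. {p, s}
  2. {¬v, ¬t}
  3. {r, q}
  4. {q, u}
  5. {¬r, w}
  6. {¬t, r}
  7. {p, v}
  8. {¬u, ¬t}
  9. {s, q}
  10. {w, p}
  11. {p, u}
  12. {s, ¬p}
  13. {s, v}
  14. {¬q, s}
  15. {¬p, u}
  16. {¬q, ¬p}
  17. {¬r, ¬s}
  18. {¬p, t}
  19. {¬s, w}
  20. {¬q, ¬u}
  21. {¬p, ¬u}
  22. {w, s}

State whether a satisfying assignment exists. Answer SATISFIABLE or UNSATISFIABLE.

p = True:
  propagation gives s=True, u=True; an empty clause results — contradiction.
p = False:
  propagation gives s=True, v=True, t=False, w=True; an empty clause results — contradiction.
Every branch closes, so no satisfying assignment exists.

UNSATISFIABLE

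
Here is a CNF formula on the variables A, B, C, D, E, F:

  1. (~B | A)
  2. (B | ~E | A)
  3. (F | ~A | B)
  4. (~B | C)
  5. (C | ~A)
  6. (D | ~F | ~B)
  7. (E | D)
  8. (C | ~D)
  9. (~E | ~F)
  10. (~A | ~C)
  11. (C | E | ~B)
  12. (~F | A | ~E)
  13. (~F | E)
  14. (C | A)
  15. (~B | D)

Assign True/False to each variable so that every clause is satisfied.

A=False, B=False, C=True, D=True, E=False, F=False

Try A = False.
  then B is forced to False.
  then E is forced to False.
  then D is forced to True.
  then C is forced to True.
  then F is forced to False.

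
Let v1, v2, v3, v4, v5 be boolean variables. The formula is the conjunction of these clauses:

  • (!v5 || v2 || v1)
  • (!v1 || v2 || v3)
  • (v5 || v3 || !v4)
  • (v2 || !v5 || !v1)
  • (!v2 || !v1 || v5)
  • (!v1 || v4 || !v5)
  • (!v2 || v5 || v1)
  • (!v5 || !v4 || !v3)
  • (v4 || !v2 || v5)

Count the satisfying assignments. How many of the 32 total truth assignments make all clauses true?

9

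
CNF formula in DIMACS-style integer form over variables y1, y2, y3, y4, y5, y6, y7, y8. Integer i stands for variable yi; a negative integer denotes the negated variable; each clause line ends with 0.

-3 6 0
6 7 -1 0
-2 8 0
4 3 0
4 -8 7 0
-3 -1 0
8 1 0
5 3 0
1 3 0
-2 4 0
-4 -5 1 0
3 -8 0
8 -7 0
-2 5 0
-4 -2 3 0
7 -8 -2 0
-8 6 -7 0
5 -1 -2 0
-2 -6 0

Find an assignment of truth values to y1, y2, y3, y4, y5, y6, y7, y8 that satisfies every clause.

y1=F, y2=F, y3=T, y4=F, y5=F, y6=T, y7=T, y8=T

Check each clause:
  1. (y6 || !y3) — y6 is true.
  2. (!y1 || y7 || y6) — y6 is true.
  3. (!y2 || y8) — y8 is true.
  4. (y4 || y3) — y3 is true.
  5. (y7 || y4 || !y8) — y7 is true.
  6. (!y3 || !y1) — !y1 is true.
  7. (y1 || y8) — y8 is true.
  8. (y3 || y5) — y3 is true.
  9. (y1 || y3) — y3 is true.
  10. (y4 || !y2) — !y2 is true.
  11. (y1 || !y5 || !y4) — !y5 is true.
  12. (!y8 || y3) — y3 is true.
  13. (y8 || !y7) — y8 is true.
  14. (!y2 || y5) — !y2 is true.
  15. (!y4 || !y2 || y3) — y3 is true.
  16. (!y2 || y7 || !y8) — !y2 is true.
  17. (!y7 || y6 || !y8) — y6 is true.
  18. (y5 || !y1 || !y2) — !y1 is true.
  19. (!y2 || !y6) — !y2 is true.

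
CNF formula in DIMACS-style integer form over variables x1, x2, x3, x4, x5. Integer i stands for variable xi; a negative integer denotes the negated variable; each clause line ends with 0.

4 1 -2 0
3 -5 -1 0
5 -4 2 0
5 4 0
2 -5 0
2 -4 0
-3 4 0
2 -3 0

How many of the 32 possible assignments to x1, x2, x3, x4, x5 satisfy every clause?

The models are:
  x1=F x2=T x3=F x4=T x5=F
  x1=F x2=T x3=F x4=T x5=T
  x1=F x2=T x3=T x4=T x5=F
  x1=F x2=T x3=T x4=T x5=T
  x1=T x2=T x3=F x4=T x5=F
  x1=T x2=T x3=T x4=T x5=F
  x1=T x2=T x3=T x4=T x5=T
That's 7 in total.

7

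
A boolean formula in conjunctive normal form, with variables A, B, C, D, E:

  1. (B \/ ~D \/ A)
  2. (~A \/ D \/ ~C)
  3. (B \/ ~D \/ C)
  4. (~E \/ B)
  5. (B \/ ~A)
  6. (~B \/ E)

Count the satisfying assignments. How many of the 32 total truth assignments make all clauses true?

Split on B, then A.
  B=1, A=1: remaining (C,D,E) ∈ {(0,0,1); (0,1,1); (1,1,1)} — 3.
  B=1, A=0: remaining (C,D,E) ∈ {(0,0,1); (0,1,1); (1,0,1); (1,1,1)} — 4.
  B=0, A=1: a clause becomes empty — 0.
  B=0, A=0: remaining (C,D,E) ∈ {(0,0,0); (1,0,0)} — 2.
Total: 3 + 4 + 0 + 2 = 9.

9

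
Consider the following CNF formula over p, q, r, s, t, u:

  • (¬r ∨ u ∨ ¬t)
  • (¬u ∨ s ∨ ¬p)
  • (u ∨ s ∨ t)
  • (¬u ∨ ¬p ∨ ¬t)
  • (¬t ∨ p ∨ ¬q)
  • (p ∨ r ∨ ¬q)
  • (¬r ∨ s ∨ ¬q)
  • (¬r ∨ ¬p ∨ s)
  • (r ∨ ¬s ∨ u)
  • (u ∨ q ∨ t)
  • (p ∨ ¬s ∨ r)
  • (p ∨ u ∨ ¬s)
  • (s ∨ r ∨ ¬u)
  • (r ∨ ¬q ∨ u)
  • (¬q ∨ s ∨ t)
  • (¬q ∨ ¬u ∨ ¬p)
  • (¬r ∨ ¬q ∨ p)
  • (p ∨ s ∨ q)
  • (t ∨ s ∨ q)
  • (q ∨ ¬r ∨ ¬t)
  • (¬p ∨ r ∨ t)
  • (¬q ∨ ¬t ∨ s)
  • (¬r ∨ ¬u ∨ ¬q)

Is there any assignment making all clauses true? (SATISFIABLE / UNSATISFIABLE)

SATISFIABLE

Branch on p: take p = True.
Set q = True and propagate.
  then u is forced to False.
  then r is forced to True.
  then t is forced to False.
  then s is forced to True.
So p = T, q = T, r = T, s = T, t = F, u = F is a satisfying assignment.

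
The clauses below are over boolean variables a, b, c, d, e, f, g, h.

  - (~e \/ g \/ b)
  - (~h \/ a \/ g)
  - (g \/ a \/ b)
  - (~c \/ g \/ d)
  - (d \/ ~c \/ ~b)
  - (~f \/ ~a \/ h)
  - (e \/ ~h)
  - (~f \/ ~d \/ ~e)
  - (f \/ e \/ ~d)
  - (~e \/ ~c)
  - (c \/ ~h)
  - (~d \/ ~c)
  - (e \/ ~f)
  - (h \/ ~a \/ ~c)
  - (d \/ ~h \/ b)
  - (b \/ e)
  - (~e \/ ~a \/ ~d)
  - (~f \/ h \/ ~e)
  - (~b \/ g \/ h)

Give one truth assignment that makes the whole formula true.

Pure literal: g appears only positively; assign g = True.
Set a = False and propagate.
The remaining clauses are satisfied by b = True, c = False, d = True, e = True, f = False, h = False.
Every clause has at least one true literal under this assignment.

a = 0, b = 1, c = 0, d = 1, e = 1, f = 0, g = 1, h = 0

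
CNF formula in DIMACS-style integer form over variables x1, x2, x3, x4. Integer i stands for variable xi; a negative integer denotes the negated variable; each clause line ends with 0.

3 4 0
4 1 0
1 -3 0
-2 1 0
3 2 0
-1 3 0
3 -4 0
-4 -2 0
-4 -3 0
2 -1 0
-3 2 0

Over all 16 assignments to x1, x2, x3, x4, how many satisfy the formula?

1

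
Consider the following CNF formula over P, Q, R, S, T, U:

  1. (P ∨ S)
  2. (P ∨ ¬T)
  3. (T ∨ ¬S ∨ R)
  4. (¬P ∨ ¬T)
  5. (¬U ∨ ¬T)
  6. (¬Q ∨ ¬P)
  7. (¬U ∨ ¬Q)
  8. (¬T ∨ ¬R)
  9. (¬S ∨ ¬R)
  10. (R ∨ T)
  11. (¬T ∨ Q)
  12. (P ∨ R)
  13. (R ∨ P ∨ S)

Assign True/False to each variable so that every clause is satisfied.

P=1, Q=0, R=1, S=0, T=0, U=0

Check each clause:
  1. (P ∨ S) — P is true.
  2. (¬T ∨ P) — P is true.
  3. (T ∨ ¬S ∨ R) — R is true.
  4. (¬P ∨ ¬T) — ¬T is true.
  5. (¬U ∨ ¬T) — ¬U is true.
  6. (¬Q ∨ ¬P) — ¬Q is true.
  7. (¬U ∨ ¬Q) — ¬U is true.
  8. (¬R ∨ ¬T) — ¬T is true.
  9. (¬R ∨ ¬S) — ¬S is true.
  10. (T ∨ R) — R is true.
  11. (¬T ∨ Q) — ¬T is true.
  12. (P ∨ R) — P is true.
  13. (S ∨ R ∨ P) — P is true.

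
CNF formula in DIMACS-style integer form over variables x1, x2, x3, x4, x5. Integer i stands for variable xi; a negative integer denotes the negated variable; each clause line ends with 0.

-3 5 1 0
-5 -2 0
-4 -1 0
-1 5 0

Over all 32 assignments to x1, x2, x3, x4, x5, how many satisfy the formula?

Case analysis on x1 and x5:
  x1=1, x5=1: remaining (x2,x3,x4) ∈ {(0,0,0); (0,1,0)} — 2.
  x1=1, x5=0: a clause becomes empty — 0.
  x1=0, x5=1: remaining (x2,x3,x4) ∈ {(0,0,0); (0,0,1); (0,1,0); (0,1,1)} — 4.
  x1=0, x5=0: remaining (x2,x3,x4) ∈ {(0,0,0); (0,0,1); (1,0,0); (1,0,1)} — 4.
Total: 2 + 0 + 4 + 4 = 10.

10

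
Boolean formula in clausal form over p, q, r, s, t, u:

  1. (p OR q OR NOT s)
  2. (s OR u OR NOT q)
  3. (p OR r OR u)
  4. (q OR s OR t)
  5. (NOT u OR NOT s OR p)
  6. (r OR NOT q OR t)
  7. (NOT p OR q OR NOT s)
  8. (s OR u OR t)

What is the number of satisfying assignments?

Split on s, then q.
  s=1, q=1: 8 of the 16 assignments to (p,r,t,u) work.
  s=1, q=0: a clause becomes empty — 0.
  s=0, q=1: p free; 3 ways for (r,t,u) × 2^1 = 6.
  s=0, q=0: 7 of the 16 assignments to (p,r,t,u) work.
Total: 8 + 0 + 6 + 7 = 21.

21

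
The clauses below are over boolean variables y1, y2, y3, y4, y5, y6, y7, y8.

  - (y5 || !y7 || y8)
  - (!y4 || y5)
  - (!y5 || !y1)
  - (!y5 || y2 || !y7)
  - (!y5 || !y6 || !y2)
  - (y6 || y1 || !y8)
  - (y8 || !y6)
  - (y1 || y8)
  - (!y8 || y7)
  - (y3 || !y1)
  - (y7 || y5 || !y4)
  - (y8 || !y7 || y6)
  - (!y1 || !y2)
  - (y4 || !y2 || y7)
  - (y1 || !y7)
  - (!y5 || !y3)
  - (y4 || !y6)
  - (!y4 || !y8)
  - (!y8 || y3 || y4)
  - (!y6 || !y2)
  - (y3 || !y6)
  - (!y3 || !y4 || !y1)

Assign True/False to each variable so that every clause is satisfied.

y1=1, y2=0, y3=1, y4=0, y5=0, y6=0, y7=1, y8=1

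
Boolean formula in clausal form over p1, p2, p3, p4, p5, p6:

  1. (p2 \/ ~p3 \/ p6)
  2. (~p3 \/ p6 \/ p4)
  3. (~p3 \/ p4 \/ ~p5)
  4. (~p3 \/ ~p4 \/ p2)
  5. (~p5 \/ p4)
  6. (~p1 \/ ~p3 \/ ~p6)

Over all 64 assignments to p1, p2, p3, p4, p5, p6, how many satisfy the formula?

Split on p3, then p4.
  p3=1, p4=1: p5 free; 3 ways for (p1,p2,p6) × 2^1 = 6.
  p3=1, p4=0: remaining (p1,p2,p5,p6) ∈ {(0,0,0,1); (0,1,0,1)} — 2.
  p3=0, p4=1: p1, p2, p5, p6 free → 2^4 = 16.
  p3=0, p4=0: forces p5=0; p1, p2, p6 free → 2^3 = 8.
Total: 6 + 2 + 16 + 8 = 32.

32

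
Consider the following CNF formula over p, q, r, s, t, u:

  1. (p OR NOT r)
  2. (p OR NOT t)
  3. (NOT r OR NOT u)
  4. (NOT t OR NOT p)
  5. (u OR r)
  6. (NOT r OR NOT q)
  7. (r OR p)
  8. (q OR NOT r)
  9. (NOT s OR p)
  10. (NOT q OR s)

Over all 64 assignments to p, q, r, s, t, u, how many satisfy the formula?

The models are:
  p=1 q=0 r=0 s=0 t=0 u=1
  p=1 q=0 r=0 s=1 t=0 u=1
  p=1 q=1 r=0 s=1 t=0 u=1
That's 3 in total.

3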